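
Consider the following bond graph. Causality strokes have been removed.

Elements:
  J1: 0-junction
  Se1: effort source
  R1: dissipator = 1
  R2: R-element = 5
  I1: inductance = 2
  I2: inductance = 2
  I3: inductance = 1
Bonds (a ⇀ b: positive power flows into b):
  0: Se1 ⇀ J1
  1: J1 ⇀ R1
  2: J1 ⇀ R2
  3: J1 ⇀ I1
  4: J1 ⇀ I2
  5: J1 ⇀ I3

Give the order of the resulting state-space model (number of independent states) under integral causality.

3  (I1, I2, I3 all integral)

β0 stroke→J1  (Se1 fixes effort; stroke away)
β1 stroke→R1  (common-e at J1 fixed by 0)
β2 stroke→R2  (J1: bond 0 brought effort, rest push out)
β3 stroke→I1  (J1 effort already set via bond 0)
β4 stroke→I2  (0-jn J1 has e-setter on 0)
β5 stroke→I3  (0-jn J1 has e-setter on 0)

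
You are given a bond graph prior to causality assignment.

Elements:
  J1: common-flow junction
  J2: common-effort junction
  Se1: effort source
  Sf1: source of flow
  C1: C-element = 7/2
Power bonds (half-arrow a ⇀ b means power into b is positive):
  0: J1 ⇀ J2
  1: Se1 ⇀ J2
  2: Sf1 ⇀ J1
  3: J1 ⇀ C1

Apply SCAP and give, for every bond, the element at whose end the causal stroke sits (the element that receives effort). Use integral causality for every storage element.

b0 stroke→J1
b1 stroke→J2
b2 stroke→Sf1
b3 stroke→J1

β1 stroke at J2  (source Se1 imposes e)
β2 stroke at Sf1  (source Sf1 imposes f)
β0 stroke at J1  (common-f at J1 fixed by 2)
β3 stroke at J1  (J1: bond 2 brought flow, rest push out)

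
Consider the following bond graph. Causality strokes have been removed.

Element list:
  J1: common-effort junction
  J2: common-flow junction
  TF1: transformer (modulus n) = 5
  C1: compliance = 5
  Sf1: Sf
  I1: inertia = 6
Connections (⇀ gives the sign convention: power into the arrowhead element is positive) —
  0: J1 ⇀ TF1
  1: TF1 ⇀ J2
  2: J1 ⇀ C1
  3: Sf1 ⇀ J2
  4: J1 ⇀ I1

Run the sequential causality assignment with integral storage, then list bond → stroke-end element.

b0 |TF1
b1 |J2
b2 |J1
b3 |Sf1
b4 |I1

β3 stroke→Sf1  (source Sf1 imposes f)
β1 stroke→J2  (1-jn J2 has f-setter on 3)
β0 stroke→TF1  (TF1 one-in-one-out from 1)
β2 stroke→J1  (prefer integral on C1)
β4 stroke→I1  (J1: bond 2 brought effort, rest push out)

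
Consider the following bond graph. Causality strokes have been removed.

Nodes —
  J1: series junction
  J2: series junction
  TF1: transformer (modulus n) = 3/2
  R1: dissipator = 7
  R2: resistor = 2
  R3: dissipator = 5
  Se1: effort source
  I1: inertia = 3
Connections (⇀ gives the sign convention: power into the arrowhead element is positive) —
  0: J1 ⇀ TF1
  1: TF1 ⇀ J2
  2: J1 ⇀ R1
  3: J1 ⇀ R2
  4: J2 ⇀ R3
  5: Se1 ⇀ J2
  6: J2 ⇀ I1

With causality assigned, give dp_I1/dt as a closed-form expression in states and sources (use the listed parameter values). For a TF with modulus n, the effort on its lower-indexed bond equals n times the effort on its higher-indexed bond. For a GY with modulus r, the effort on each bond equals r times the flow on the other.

dp_I1/dt = E_Se1 - 3*p_I1

b5 stroke→J2  (Se1: effort source, stroke at far end)
b6 stroke→I1  (I1: I, integral causality)
b1 stroke→J2  (J2: bond 6 brought flow, rest push out)
b4 stroke→J2  (J2 flow already set via bond 6)
b0 stroke→TF1  (TF TF1: opposite of bond 1)
b2 stroke→J1  (J1 flow already set via bond 0)
b3 stroke→J1  (1-jn J1 has f-setter on 0)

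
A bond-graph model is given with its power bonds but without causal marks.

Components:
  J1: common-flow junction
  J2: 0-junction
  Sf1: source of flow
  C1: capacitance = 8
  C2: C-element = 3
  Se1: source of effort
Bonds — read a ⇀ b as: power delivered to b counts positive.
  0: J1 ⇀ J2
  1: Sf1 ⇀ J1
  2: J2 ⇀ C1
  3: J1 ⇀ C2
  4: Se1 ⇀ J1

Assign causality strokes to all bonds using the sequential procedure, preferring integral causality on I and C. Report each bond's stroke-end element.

bond 0 stroke at J1
bond 1 stroke at Sf1
bond 2 stroke at J2
bond 3 stroke at J1
bond 4 stroke at J1

bond 1 stroke at Sf1  (Sf1: flow source, stroke at near end)
bond 4 stroke at J1  (Se1 fixes effort; stroke away)
bond 0 stroke at J1  (J1: bond 1 brought flow, rest push out)
bond 3 stroke at J1  (common-f at J1 fixed by 1)
bond 2 stroke at J2  (J2: last free bond brings effort in)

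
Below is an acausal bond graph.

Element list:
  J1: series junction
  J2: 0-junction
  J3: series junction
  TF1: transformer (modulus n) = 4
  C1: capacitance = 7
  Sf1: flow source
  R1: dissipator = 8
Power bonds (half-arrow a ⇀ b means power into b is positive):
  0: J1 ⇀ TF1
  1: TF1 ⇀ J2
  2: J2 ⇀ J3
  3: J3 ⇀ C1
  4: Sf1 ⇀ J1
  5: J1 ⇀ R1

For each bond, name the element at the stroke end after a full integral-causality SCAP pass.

#0 →J1
#1 →TF1
#2 →J2
#3 →J3
#4 →Sf1
#5 →J1

b4 |Sf1  (Sf1 (Sf) sets flow on bond)
b0 |J1  (J1: bond 4 brought flow, rest push out)
b5 |J1  (J1: bond 4 brought flow, rest push out)
b1 |TF1  (TF1 one-in-one-out from 0)
b2 |J2  (J2: last free bond brings effort in)
b3 |J3  (1-jn J3 has f-setter on 2)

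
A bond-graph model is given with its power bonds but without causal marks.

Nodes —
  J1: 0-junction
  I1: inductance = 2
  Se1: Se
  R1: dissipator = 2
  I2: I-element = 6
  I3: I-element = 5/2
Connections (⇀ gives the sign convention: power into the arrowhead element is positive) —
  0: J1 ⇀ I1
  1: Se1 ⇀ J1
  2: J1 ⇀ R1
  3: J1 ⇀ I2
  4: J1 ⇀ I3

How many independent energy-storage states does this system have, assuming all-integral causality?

β1 →J1  (source Se1 imposes e)
β0 →I1  (J1 effort already set via bond 1)
β2 →R1  (J1 effort already set via bond 1)
β3 →I2  (J1 effort already set via bond 1)
β4 →I3  (J1: bond 1 brought effort, rest push out)

3  (I1, I2, I3 all integral)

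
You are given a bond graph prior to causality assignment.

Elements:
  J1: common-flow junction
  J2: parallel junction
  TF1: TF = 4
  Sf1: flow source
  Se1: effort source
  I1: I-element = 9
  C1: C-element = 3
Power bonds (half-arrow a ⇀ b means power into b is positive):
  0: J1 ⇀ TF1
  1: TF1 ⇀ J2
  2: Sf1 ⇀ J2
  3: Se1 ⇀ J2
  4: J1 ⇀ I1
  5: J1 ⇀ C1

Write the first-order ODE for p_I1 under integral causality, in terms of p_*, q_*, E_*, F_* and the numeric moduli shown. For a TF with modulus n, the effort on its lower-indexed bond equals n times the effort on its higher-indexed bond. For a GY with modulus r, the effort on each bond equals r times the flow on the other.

bond 2 |Sf1  (Sf1: flow source, stroke at near end)
bond 3 |J2  (Se1 fixes effort; stroke away)
bond 1 |TF1  (J2: bond 3 brought effort, rest push out)
bond 0 |J1  (TF TF1: opposite of bond 1)
bond 4 |I1  (I1 outputs flow p/I1)
bond 5 |J1  (J1 flow already set via bond 4)

dp_I1/dt = -4*E_Se1 - q_C1/3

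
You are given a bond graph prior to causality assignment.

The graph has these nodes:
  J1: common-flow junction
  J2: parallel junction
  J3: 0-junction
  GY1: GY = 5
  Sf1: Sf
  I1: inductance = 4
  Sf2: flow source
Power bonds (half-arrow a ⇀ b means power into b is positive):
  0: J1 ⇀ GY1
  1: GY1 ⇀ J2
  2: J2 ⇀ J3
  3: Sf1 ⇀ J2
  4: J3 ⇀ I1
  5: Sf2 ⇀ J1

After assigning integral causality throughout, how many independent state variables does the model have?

bond 3 |Sf1  (Sf1 (Sf) sets flow on bond)
bond 5 |Sf2  (source Sf2 imposes f)
bond 0 |J1  (common-f at J1 fixed by 5)
bond 1 |J2  (GY1: gyrator matches bond 0)
bond 2 |J3  (J2: bond 1 brought effort, rest push out)
bond 4 |I1  (common-e at J3 fixed by 2)

1  (I1 all integral)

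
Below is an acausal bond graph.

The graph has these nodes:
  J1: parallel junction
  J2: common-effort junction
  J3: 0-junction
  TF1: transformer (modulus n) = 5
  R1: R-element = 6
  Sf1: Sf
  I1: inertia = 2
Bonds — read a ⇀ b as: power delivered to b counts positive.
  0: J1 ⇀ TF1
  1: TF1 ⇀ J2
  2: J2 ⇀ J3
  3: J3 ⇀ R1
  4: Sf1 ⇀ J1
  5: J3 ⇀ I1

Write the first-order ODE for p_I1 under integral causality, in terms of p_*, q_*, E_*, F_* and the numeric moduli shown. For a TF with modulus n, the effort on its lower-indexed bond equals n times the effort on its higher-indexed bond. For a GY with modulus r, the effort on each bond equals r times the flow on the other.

dp_I1/dt = 30*F_Sf1 - 3*p_I1

#4 |Sf1  (Sf1 (Sf) sets flow on bond)
#0 |J1  (J1: last free bond brings effort in)
#1 |TF1  (TF1 one-in-one-out from 0)
#2 |J2  (closing 0-jn rule on J2)
#5 |I1  (prefer integral on I1)
#3 |J3  (J3 needs exactly one e-in)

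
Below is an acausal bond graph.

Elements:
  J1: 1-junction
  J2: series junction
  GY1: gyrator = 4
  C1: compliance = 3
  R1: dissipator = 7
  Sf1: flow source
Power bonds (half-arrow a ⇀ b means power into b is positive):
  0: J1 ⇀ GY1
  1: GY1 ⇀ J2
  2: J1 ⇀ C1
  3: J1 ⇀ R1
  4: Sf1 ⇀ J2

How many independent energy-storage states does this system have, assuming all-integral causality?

1  (C1 all integral)

bond 4 |Sf1  (Sf1 fixes flow; stroke at Sf1)
bond 1 |J2  (common-f at J2 fixed by 4)
bond 0 |J1  (GY1: gyrator matches bond 1)
bond 2 |J1  (C1 outputs effort q/C1)
bond 3 |R1  (J1: last free bond brings flow in)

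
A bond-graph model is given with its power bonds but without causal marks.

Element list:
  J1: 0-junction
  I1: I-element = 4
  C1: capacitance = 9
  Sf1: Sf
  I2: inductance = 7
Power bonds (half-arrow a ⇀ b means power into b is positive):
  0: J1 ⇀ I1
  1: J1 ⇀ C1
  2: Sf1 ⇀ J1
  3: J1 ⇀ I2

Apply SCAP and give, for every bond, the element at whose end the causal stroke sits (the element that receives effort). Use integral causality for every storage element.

b2 |Sf1  (Sf1 (Sf) sets flow on bond)
b0 |I1  (I1 integral (f out))
b1 |J1  (C1 outputs effort q/C1)
b3 |I2  (0-jn J1 has e-setter on 1)

bond 0 stroke→I1
bond 1 stroke→J1
bond 2 stroke→Sf1
bond 3 stroke→I2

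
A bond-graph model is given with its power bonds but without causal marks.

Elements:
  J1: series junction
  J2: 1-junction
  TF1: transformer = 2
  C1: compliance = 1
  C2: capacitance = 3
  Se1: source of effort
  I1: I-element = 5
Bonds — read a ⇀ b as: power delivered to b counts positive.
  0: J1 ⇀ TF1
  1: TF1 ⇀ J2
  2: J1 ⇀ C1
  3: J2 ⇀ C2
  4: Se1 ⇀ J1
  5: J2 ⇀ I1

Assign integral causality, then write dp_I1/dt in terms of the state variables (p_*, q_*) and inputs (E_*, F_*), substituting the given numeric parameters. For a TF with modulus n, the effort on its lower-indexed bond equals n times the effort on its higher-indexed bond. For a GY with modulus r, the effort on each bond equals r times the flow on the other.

dp_I1/dt = E_Se1/2 - q_C1/2 - q_C2/3

bond 4 |J1  (Se1 fixes effort; stroke away)
bond 2 |J1  (prefer integral on C1)
bond 0 |TF1  (only one flow-in slot at J1)
bond 1 |J2  (TF1 one-in-one-out from 0)
bond 3 |J2  (C2: C, integral causality)
bond 5 |I1  (closing 1-jn rule on J2)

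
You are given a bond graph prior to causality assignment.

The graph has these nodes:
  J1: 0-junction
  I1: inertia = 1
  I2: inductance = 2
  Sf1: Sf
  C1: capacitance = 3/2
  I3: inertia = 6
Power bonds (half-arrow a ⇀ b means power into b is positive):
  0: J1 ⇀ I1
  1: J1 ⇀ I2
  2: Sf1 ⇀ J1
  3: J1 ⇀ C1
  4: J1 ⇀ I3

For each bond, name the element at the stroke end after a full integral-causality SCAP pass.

bond 2 stroke→Sf1  (Sf1: flow source, stroke at near end)
bond 0 stroke→I1  (prefer integral on I1)
bond 1 stroke→I2  (I2 integral (f out))
bond 3 stroke→J1  (C1 integral (e out))
bond 4 stroke→I3  (J1 effort already set via bond 3)

#0 |I1
#1 |I2
#2 |Sf1
#3 |J1
#4 |I3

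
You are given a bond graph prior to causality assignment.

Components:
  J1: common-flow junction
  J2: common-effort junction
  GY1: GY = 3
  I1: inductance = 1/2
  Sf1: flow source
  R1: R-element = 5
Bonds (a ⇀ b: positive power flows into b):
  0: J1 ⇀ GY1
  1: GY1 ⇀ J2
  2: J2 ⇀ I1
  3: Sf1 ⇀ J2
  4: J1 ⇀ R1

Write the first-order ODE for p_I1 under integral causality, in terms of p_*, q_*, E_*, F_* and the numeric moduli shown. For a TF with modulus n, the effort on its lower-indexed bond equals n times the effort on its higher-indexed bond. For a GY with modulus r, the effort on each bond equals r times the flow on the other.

dp_I1/dt = 9*F_Sf1/5 - 18*p_I1/5

bond 3 stroke→Sf1  (Sf1 fixes flow; stroke at Sf1)
bond 2 stroke→I1  (prefer integral on I1)
bond 1 stroke→J2  (closing 0-jn rule on J2)
bond 0 stroke→J1  (through GY1, causality inverts; strokes same side of GY1)
bond 4 stroke→R1  (J1 needs exactly one f-in)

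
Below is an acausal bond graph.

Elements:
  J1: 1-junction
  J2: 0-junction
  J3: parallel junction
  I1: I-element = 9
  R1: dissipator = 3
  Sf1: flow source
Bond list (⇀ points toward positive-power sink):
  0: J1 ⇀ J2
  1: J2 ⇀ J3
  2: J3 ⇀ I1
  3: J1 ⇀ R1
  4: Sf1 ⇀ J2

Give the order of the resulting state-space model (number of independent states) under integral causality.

1  (I1 all integral)

#4 stroke at Sf1  (Sf1 fixes flow; stroke at Sf1)
#2 stroke at I1  (I1 outputs flow p/I1)
#1 stroke at J3  (J3 needs exactly one e-in)
#0 stroke at J2  (only one effort-in slot at J2)
#3 stroke at J1  (common-f at J1 fixed by 0)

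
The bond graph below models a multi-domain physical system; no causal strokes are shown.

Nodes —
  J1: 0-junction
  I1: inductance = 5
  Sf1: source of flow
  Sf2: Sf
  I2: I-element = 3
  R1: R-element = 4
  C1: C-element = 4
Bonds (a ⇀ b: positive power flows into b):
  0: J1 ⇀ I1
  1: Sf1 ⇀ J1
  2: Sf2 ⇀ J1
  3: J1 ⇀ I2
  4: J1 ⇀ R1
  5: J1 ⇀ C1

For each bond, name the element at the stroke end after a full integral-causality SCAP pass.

b0 →I1
b1 →Sf1
b2 →Sf2
b3 →I2
b4 →R1
b5 →J1

#1 →Sf1  (Sf1: flow source, stroke at near end)
#2 →Sf2  (source Sf2 imposes f)
#0 →I1  (prefer integral on I1)
#3 →I2  (prefer integral on I2)
#5 →J1  (C1 outputs effort q/C1)
#4 →R1  (common-e at J1 fixed by 5)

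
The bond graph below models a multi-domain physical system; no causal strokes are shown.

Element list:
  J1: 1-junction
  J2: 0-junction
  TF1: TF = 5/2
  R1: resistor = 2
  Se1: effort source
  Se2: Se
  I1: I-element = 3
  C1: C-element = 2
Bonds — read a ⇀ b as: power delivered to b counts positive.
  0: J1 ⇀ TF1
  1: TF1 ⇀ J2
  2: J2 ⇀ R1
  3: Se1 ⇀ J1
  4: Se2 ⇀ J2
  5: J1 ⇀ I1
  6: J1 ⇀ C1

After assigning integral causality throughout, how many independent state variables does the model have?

β3 →J1  (Se1: effort source, stroke at far end)
β4 →J2  (Se2: effort source, stroke at far end)
β1 →TF1  (common-e at J2 fixed by 4)
β2 →R1  (J2 effort already set via bond 4)
β0 →J1  (TF1 one-in-one-out from 1)
β5 →I1  (I1 integral (f out))
β6 →J1  (1-jn J1 has f-setter on 5)

2  (C1, I1 all integral)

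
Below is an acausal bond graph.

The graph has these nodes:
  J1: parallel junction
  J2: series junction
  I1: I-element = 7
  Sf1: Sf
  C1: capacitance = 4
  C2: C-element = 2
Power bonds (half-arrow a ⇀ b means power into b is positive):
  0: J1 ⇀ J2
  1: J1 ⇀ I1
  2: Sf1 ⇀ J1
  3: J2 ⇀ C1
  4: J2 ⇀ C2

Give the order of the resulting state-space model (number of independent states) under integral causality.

3  (C1, C2, I1 all integral)

#2 stroke→Sf1  (Sf1 (Sf) sets flow on bond)
#1 stroke→I1  (I1: I, integral causality)
#0 stroke→J1  (J1 needs exactly one e-in)
#3 stroke→J2  (1-jn J2 has f-setter on 0)
#4 stroke→J2  (common-f at J2 fixed by 0)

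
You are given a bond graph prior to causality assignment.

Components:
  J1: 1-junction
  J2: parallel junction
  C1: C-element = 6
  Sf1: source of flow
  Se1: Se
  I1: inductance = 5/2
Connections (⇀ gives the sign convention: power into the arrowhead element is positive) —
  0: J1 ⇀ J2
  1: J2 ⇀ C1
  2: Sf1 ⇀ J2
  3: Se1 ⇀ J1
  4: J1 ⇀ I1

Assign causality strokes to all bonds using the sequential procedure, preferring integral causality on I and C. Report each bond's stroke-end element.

b2 |Sf1  (Sf1 (Sf) sets flow on bond)
b3 |J1  (source Se1 imposes e)
b1 |J2  (C1 integral (e out))
b0 |J1  (0-jn J2 has e-setter on 1)
b4 |I1  (J1: last free bond brings flow in)

β0 stroke→J1
β1 stroke→J2
β2 stroke→Sf1
β3 stroke→J1
β4 stroke→I1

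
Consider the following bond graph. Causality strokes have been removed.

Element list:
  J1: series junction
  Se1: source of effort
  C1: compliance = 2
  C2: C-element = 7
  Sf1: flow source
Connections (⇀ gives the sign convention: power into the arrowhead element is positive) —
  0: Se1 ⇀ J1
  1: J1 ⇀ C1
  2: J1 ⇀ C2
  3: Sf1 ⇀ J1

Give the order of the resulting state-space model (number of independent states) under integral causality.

β0 stroke→J1  (source Se1 imposes e)
β3 stroke→Sf1  (Sf1 (Sf) sets flow on bond)
β1 stroke→J1  (J1: bond 3 brought flow, rest push out)
β2 stroke→J1  (common-f at J1 fixed by 3)

2  (C1, C2 all integral)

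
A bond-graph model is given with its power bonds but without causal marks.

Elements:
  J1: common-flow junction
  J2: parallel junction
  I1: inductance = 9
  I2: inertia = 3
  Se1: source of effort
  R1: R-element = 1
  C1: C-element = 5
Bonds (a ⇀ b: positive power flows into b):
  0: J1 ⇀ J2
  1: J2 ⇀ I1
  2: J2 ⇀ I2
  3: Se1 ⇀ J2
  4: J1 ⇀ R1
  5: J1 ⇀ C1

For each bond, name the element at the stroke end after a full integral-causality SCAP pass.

bond 0 |J1
bond 1 |I1
bond 2 |I2
bond 3 |J2
bond 4 |R1
bond 5 |J1

#3 |J2  (Se1 fixes effort; stroke away)
#0 |J1  (common-e at J2 fixed by 3)
#1 |I1  (common-e at J2 fixed by 3)
#2 |I2  (0-jn J2 has e-setter on 3)
#5 |J1  (prefer integral on C1)
#4 |R1  (only one flow-in slot at J1)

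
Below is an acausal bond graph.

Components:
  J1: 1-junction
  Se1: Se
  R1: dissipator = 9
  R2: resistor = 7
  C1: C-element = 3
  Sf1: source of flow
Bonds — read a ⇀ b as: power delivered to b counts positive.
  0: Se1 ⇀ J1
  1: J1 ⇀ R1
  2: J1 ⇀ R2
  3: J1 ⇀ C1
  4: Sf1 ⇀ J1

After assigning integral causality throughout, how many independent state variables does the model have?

β0 |J1  (Se1 fixes effort; stroke away)
β4 |Sf1  (Sf1 (Sf) sets flow on bond)
β1 |J1  (1-jn J1 has f-setter on 4)
β2 |J1  (J1: bond 4 brought flow, rest push out)
β3 |J1  (J1: bond 4 brought flow, rest push out)

1  (C1 all integral)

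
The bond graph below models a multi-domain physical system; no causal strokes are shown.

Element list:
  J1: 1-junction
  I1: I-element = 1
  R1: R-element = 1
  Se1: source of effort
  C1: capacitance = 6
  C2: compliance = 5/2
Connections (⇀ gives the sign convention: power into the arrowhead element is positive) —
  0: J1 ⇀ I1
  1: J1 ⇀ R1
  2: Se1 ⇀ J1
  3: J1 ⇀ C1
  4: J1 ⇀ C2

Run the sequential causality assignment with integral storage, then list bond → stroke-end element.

β0 |I1
β1 |J1
β2 |J1
β3 |J1
β4 |J1

β2 stroke→J1  (source Se1 imposes e)
β0 stroke→I1  (I1: I, integral causality)
β1 stroke→J1  (common-f at J1 fixed by 0)
β3 stroke→J1  (J1: bond 0 brought flow, rest push out)
β4 stroke→J1  (common-f at J1 fixed by 0)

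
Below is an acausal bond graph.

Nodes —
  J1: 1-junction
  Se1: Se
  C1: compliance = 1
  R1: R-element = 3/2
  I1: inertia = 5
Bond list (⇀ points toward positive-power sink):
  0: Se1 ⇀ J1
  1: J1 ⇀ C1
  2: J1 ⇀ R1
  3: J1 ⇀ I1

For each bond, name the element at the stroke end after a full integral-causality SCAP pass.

#0 stroke at J1  (source Se1 imposes e)
#1 stroke at J1  (prefer integral on C1)
#3 stroke at I1  (I1 integral (f out))
#2 stroke at J1  (J1 flow already set via bond 3)

bond 0 stroke→J1
bond 1 stroke→J1
bond 2 stroke→J1
bond 3 stroke→I1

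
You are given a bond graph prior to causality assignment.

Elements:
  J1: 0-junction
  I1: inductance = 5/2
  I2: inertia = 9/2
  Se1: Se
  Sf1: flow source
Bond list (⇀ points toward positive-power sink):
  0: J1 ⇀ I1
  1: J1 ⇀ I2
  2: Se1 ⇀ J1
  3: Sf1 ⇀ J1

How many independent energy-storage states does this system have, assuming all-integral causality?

2  (I1, I2 all integral)

#2 →J1  (source Se1 imposes e)
#3 →Sf1  (Sf1 fixes flow; stroke at Sf1)
#0 →I1  (0-jn J1 has e-setter on 2)
#1 →I2  (J1: bond 2 brought effort, rest push out)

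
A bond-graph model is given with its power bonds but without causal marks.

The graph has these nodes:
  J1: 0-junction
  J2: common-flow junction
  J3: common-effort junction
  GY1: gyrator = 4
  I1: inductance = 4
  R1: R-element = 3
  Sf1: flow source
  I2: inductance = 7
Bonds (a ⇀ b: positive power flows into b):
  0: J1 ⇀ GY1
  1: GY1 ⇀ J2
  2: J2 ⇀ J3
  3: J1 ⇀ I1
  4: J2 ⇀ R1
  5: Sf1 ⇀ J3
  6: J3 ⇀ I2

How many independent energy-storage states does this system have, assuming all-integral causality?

bond 5 stroke→Sf1  (Sf1 (Sf) sets flow on bond)
bond 3 stroke→I1  (prefer integral on I1)
bond 0 stroke→J1  (only one effort-in slot at J1)
bond 1 stroke→J2  (GY1: gyrator matches bond 0)
bond 6 stroke→I2  (I2: I, integral causality)
bond 2 stroke→J3  (J3: last free bond brings effort in)
bond 4 stroke→J2  (1-jn J2 has f-setter on 2)

2  (I1, I2 all integral)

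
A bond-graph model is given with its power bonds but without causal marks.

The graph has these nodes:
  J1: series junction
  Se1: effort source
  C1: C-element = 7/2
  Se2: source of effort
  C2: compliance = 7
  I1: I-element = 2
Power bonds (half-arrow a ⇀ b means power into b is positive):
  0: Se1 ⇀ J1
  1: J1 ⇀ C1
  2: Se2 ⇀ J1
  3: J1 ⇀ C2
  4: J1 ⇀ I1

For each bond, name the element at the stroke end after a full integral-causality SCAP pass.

β0 stroke at J1  (source Se1 imposes e)
β2 stroke at J1  (Se2: effort source, stroke at far end)
β1 stroke at J1  (C1 outputs effort q/C1)
β3 stroke at J1  (prefer integral on C2)
β4 stroke at I1  (J1 needs exactly one f-in)

β0 |J1
β1 |J1
β2 |J1
β3 |J1
β4 |I1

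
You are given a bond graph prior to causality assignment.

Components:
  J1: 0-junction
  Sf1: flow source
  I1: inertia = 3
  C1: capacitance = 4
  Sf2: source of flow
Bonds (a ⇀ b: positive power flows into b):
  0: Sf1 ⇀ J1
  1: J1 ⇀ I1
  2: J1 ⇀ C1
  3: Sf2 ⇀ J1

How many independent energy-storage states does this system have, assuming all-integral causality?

2  (C1, I1 all integral)

β0 →Sf1  (Sf1 fixes flow; stroke at Sf1)
β3 →Sf2  (Sf2 fixes flow; stroke at Sf2)
β1 →I1  (prefer integral on I1)
β2 →J1  (J1: last free bond brings effort in)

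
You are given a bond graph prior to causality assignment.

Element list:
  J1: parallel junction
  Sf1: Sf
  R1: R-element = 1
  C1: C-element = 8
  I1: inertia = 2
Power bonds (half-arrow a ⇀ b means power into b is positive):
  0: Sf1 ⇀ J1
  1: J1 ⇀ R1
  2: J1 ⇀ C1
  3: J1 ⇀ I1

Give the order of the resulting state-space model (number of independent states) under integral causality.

2  (C1, I1 all integral)

bond 0 →Sf1  (Sf1: flow source, stroke at near end)
bond 2 →J1  (C1: C, integral causality)
bond 1 →R1  (common-e at J1 fixed by 2)
bond 3 →I1  (J1 effort already set via bond 2)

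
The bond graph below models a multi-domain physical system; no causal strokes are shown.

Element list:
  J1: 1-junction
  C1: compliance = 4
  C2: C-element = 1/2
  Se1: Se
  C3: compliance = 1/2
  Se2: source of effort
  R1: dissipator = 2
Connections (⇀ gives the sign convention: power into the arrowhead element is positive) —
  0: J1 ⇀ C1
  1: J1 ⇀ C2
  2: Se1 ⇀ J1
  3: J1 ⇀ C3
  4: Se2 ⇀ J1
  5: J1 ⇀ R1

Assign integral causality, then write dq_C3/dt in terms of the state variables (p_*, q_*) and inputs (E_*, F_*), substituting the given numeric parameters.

dq_C3/dt = E_Se1/2 + E_Se2/2 - q_C1/8 - q_C2 - q_C3

bond 2 →J1  (Se1: effort source, stroke at far end)
bond 4 →J1  (source Se2 imposes e)
bond 0 →J1  (C1 integral (e out))
bond 1 →J1  (C2 outputs effort q/C2)
bond 3 →J1  (C3 integral (e out))
bond 5 →R1  (J1 needs exactly one f-in)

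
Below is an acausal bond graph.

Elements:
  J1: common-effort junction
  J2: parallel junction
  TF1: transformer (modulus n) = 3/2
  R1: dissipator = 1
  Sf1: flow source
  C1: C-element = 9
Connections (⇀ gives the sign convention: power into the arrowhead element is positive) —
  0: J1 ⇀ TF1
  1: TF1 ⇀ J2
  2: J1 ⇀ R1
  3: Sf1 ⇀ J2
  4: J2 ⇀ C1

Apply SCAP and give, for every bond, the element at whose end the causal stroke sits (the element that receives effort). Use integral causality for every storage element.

#0 stroke→J1
#1 stroke→TF1
#2 stroke→R1
#3 stroke→Sf1
#4 stroke→J2

β3 |Sf1  (Sf1 (Sf) sets flow on bond)
β4 |J2  (C1 integral (e out))
β1 |TF1  (0-jn J2 has e-setter on 4)
β0 |J1  (through TF1, causality passes straight; one stroke at TF1)
β2 |R1  (common-e at J1 fixed by 0)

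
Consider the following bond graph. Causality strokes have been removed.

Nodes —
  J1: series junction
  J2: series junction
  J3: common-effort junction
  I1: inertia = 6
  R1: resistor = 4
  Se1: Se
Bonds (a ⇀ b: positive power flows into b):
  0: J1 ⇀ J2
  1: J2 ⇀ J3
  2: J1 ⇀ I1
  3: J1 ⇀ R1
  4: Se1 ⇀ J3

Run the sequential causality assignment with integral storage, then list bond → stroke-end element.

b0 |J1
b1 |J2
b2 |I1
b3 |J1
b4 |J3

β4 |J3  (Se1 (Se) sets effort on bond)
β1 |J2  (J3: bond 4 brought effort, rest push out)
β0 |J1  (only one flow-in slot at J2)
β2 |I1  (prefer integral on I1)
β3 |J1  (common-f at J1 fixed by 2)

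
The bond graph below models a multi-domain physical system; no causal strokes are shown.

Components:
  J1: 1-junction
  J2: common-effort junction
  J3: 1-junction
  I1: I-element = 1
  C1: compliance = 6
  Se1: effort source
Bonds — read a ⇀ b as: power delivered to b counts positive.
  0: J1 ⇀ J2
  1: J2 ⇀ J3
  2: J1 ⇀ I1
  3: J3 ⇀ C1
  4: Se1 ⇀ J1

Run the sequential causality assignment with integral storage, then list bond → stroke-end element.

β4 stroke at J1  (source Se1 imposes e)
β2 stroke at I1  (I1 integral (f out))
β0 stroke at J1  (common-f at J1 fixed by 2)
β1 stroke at J2  (closing 0-jn rule on J2)
β3 stroke at J3  (J3 flow already set via bond 1)

bond 0 |J1
bond 1 |J2
bond 2 |I1
bond 3 |J3
bond 4 |J1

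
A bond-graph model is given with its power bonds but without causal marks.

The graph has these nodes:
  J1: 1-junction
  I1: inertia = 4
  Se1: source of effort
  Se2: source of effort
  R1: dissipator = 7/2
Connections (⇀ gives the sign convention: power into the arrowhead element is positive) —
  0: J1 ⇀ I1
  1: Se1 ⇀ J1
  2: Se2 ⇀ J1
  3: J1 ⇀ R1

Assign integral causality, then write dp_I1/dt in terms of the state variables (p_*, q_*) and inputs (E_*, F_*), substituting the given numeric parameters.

dp_I1/dt = E_Se1 + E_Se2 - 7*p_I1/8

bond 1 stroke→J1  (source Se1 imposes e)
bond 2 stroke→J1  (Se2 (Se) sets effort on bond)
bond 0 stroke→I1  (I1 integral (f out))
bond 3 stroke→J1  (common-f at J1 fixed by 0)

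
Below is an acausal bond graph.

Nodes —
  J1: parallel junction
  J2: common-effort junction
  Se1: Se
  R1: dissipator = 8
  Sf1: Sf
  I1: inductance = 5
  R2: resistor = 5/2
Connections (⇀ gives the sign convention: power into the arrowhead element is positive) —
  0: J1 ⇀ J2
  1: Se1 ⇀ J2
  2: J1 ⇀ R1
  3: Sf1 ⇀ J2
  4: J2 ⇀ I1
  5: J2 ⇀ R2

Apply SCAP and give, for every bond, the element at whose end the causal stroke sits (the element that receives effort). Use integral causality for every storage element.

#0 |J1
#1 |J2
#2 |R1
#3 |Sf1
#4 |I1
#5 |R2

b1 stroke at J2  (Se1: effort source, stroke at far end)
b3 stroke at Sf1  (Sf1 (Sf) sets flow on bond)
b0 stroke at J1  (common-e at J2 fixed by 1)
b4 stroke at I1  (0-jn J2 has e-setter on 1)
b5 stroke at R2  (common-e at J2 fixed by 1)
b2 stroke at R1  (J1 effort already set via bond 0)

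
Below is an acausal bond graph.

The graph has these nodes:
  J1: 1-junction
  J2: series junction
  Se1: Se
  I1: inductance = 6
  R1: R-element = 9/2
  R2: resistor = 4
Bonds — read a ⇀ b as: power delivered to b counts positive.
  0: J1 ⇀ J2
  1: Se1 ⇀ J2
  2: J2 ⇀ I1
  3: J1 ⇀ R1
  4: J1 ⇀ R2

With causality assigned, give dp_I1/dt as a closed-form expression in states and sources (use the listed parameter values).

b1 |J2  (source Se1 imposes e)
b2 |I1  (I1 outputs flow p/I1)
b0 |J2  (1-jn J2 has f-setter on 2)
b3 |J1  (1-jn J1 has f-setter on 0)
b4 |J1  (common-f at J1 fixed by 0)

dp_I1/dt = E_Se1 - 17*p_I1/12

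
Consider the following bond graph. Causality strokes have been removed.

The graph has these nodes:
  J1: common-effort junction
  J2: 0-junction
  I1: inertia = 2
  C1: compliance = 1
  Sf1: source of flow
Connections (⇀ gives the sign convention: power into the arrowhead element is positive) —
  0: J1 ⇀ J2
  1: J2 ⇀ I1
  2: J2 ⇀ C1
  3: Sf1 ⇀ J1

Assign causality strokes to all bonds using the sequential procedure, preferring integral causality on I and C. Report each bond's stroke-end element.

b0 →J1
b1 →I1
b2 →J2
b3 →Sf1

bond 3 stroke at Sf1  (Sf1 fixes flow; stroke at Sf1)
bond 0 stroke at J1  (closing 0-jn rule on J1)
bond 1 stroke at I1  (I1 outputs flow p/I1)
bond 2 stroke at J2  (J2: last free bond brings effort in)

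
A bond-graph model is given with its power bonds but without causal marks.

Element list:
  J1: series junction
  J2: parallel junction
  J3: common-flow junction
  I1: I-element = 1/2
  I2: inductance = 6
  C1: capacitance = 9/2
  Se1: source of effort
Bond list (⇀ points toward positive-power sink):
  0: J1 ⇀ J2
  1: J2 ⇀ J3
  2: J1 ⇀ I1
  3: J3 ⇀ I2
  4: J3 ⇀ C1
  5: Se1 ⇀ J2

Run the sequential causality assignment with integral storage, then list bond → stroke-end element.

#0 stroke→J1
#1 stroke→J3
#2 stroke→I1
#3 stroke→I2
#4 stroke→J3
#5 stroke→J2

bond 5 |J2  (Se1: effort source, stroke at far end)
bond 0 |J1  (common-e at J2 fixed by 5)
bond 1 |J3  (J2 effort already set via bond 5)
bond 2 |I1  (J1 needs exactly one f-in)
bond 3 |I2  (I2 integral (f out))
bond 4 |J3  (J3: bond 3 brought flow, rest push out)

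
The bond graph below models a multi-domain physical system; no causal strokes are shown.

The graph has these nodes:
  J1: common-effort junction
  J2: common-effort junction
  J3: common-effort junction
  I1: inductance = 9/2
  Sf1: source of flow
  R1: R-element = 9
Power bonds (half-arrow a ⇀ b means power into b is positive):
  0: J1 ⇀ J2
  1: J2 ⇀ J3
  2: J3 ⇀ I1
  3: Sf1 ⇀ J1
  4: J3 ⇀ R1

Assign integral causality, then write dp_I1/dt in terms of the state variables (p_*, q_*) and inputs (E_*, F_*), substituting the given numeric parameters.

dp_I1/dt = 9*F_Sf1 - 2*p_I1

b3 stroke at Sf1  (Sf1 (Sf) sets flow on bond)
b0 stroke at J1  (closing 0-jn rule on J1)
b1 stroke at J2  (J2: last free bond brings effort in)
b2 stroke at I1  (I1: I, integral causality)
b4 stroke at J3  (J3: last free bond brings effort in)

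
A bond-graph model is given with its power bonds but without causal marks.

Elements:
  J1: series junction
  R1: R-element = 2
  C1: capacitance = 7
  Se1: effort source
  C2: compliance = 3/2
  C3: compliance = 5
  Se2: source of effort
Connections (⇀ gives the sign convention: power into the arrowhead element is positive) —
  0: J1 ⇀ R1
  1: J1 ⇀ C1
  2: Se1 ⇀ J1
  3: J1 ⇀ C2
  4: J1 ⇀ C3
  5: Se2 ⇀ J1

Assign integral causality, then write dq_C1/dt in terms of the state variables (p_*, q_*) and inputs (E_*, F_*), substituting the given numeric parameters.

dq_C1/dt = E_Se1/2 + E_Se2/2 - q_C1/14 - q_C2/3 - q_C3/10

b2 stroke at J1  (source Se1 imposes e)
b5 stroke at J1  (Se2: effort source, stroke at far end)
b1 stroke at J1  (C1 outputs effort q/C1)
b3 stroke at J1  (C2 outputs effort q/C2)
b4 stroke at J1  (prefer integral on C3)
b0 stroke at R1  (J1: last free bond brings flow in)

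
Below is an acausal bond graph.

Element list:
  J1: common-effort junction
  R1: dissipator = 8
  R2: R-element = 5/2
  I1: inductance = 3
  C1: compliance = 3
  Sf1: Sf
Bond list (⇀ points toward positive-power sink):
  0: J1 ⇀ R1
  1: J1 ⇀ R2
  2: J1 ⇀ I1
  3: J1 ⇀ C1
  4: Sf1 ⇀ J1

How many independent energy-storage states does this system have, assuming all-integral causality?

2  (C1, I1 all integral)

bond 4 stroke at Sf1  (Sf1 fixes flow; stroke at Sf1)
bond 2 stroke at I1  (I1 integral (f out))
bond 3 stroke at J1  (C1 outputs effort q/C1)
bond 0 stroke at R1  (J1: bond 3 brought effort, rest push out)
bond 1 stroke at R2  (common-e at J1 fixed by 3)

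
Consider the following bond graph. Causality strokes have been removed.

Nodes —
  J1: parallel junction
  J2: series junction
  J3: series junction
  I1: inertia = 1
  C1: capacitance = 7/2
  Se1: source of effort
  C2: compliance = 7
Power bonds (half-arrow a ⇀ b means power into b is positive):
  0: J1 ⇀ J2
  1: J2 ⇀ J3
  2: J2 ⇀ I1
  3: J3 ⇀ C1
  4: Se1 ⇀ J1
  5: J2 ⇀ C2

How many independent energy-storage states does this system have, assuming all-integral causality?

#4 |J1  (Se1 fixes effort; stroke away)
#0 |J2  (common-e at J1 fixed by 4)
#2 |I1  (I1 integral (f out))
#1 |J2  (J2: bond 2 brought flow, rest push out)
#5 |J2  (J2 flow already set via bond 2)
#3 |J3  (J3: bond 1 brought flow, rest push out)

3  (C1, C2, I1 all integral)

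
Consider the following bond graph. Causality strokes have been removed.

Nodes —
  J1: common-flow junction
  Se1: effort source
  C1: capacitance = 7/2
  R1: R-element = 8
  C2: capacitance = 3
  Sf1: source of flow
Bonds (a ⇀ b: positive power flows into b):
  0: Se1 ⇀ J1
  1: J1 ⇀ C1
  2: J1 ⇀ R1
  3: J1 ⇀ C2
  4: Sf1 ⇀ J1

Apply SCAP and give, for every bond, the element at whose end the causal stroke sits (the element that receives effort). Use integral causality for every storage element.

b0 stroke at J1  (Se1 fixes effort; stroke away)
b4 stroke at Sf1  (source Sf1 imposes f)
b1 stroke at J1  (J1 flow already set via bond 4)
b2 stroke at J1  (common-f at J1 fixed by 4)
b3 stroke at J1  (J1 flow already set via bond 4)

bond 0 →J1
bond 1 →J1
bond 2 →J1
bond 3 →J1
bond 4 →Sf1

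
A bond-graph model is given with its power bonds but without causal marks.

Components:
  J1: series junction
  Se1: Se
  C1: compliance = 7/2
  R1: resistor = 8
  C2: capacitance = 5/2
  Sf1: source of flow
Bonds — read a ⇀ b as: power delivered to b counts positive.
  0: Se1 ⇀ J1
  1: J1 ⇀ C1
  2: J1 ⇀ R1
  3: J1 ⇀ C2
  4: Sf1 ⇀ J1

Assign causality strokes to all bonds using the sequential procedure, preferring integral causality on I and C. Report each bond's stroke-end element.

#0 →J1
#1 →J1
#2 →J1
#3 →J1
#4 →Sf1

bond 0 stroke→J1  (Se1 fixes effort; stroke away)
bond 4 stroke→Sf1  (Sf1 (Sf) sets flow on bond)
bond 1 stroke→J1  (1-jn J1 has f-setter on 4)
bond 2 stroke→J1  (J1: bond 4 brought flow, rest push out)
bond 3 stroke→J1  (1-jn J1 has f-setter on 4)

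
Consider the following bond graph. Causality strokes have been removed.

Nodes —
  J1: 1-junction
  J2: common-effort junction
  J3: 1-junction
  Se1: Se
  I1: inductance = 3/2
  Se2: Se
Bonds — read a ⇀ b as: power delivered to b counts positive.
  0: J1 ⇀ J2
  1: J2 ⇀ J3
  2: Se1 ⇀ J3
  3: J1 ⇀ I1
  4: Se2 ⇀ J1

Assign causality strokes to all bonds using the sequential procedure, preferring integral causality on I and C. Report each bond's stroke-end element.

β2 stroke at J3  (Se1 fixes effort; stroke away)
β4 stroke at J1  (Se2: effort source, stroke at far end)
β1 stroke at J2  (J3: last free bond brings flow in)
β0 stroke at J1  (J2: bond 1 brought effort, rest push out)
β3 stroke at I1  (closing 1-jn rule on J1)

#0 |J1
#1 |J2
#2 |J3
#3 |I1
#4 |J1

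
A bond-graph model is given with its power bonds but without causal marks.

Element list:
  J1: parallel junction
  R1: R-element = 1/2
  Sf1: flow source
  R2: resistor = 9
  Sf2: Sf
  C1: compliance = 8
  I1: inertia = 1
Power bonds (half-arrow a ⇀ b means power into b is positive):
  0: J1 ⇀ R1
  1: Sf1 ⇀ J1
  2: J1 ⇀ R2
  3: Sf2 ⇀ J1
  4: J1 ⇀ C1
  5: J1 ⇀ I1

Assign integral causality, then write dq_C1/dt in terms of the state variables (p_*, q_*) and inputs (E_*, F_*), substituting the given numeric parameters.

β1 →Sf1  (source Sf1 imposes f)
β3 →Sf2  (source Sf2 imposes f)
β4 →J1  (prefer integral on C1)
β0 →R1  (common-e at J1 fixed by 4)
β2 →R2  (0-jn J1 has e-setter on 4)
β5 →I1  (J1 effort already set via bond 4)

dq_C1/dt = F_Sf1 + F_Sf2 - p_I1 - 19*q_C1/72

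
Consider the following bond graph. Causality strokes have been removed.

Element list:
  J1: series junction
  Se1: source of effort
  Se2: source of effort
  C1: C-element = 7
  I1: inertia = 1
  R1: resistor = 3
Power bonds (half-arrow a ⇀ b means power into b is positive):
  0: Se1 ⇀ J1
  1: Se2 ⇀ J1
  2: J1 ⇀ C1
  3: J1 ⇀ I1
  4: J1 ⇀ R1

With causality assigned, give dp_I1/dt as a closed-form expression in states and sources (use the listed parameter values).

dp_I1/dt = E_Se1 + E_Se2 - 3*p_I1 - q_C1/7

β0 →J1  (Se1: effort source, stroke at far end)
β1 →J1  (Se2 fixes effort; stroke away)
β2 →J1  (C1 outputs effort q/C1)
β3 →I1  (I1 integral (f out))
β4 →J1  (J1 flow already set via bond 3)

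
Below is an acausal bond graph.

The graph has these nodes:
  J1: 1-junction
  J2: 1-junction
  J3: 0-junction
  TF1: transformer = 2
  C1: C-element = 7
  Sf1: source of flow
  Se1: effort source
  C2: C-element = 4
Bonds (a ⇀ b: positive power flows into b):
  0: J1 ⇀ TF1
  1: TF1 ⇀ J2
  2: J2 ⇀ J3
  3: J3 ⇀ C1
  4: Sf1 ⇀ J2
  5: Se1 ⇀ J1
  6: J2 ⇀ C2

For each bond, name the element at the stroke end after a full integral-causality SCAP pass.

b0 →TF1
b1 →J2
b2 →J2
b3 →J3
b4 →Sf1
b5 →J1
b6 →J2

bond 4 |Sf1  (Sf1 fixes flow; stroke at Sf1)
bond 5 |J1  (Se1: effort source, stroke at far end)
bond 0 |TF1  (J1 needs exactly one f-in)
bond 1 |J2  (1-jn J2 has f-setter on 4)
bond 2 |J2  (J2: bond 4 brought flow, rest push out)
bond 6 |J2  (J2: bond 4 brought flow, rest push out)
bond 3 |J3  (J3: last free bond brings effort in)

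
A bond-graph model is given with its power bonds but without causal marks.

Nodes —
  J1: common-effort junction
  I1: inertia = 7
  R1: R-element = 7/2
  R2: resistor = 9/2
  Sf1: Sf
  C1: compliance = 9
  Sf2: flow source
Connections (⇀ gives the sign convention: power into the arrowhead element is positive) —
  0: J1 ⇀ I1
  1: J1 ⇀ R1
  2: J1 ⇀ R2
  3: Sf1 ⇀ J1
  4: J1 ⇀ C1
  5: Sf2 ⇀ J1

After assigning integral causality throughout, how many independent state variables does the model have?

2  (C1, I1 all integral)

bond 3 stroke at Sf1  (Sf1 (Sf) sets flow on bond)
bond 5 stroke at Sf2  (Sf2: flow source, stroke at near end)
bond 0 stroke at I1  (I1 outputs flow p/I1)
bond 4 stroke at J1  (C1 integral (e out))
bond 1 stroke at R1  (J1 effort already set via bond 4)
bond 2 stroke at R2  (J1 effort already set via bond 4)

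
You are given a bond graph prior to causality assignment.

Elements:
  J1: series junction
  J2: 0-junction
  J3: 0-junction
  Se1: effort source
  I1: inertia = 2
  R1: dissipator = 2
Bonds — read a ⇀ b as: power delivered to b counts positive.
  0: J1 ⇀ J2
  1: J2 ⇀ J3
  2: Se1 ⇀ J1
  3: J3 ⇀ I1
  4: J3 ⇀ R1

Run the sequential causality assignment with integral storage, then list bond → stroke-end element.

bond 0 →J2
bond 1 →J3
bond 2 →J1
bond 3 →I1
bond 4 →R1

bond 2 stroke→J1  (Se1 fixes effort; stroke away)
bond 0 stroke→J2  (closing 1-jn rule on J1)
bond 1 stroke→J3  (0-jn J2 has e-setter on 0)
bond 3 stroke→I1  (J3 effort already set via bond 1)
bond 4 stroke→R1  (J3: bond 1 brought effort, rest push out)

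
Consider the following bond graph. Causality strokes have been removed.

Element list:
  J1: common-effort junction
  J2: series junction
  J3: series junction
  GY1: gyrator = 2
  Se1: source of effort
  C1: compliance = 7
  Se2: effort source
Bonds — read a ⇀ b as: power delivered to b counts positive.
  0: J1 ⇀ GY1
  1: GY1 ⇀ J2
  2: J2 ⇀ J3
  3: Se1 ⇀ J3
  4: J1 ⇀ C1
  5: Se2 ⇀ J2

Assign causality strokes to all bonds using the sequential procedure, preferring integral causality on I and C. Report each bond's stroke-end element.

b0 stroke→GY1
b1 stroke→GY1
b2 stroke→J2
b3 stroke→J3
b4 stroke→J1
b5 stroke→J2

β3 stroke→J3  (Se1 fixes effort; stroke away)
β5 stroke→J2  (Se2: effort source, stroke at far end)
β2 stroke→J2  (closing 1-jn rule on J3)
β1 stroke→GY1  (only one flow-in slot at J2)
β0 stroke→GY1  (through GY1, causality inverts; strokes same side of GY1)
β4 stroke→J1  (closing 0-jn rule on J1)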